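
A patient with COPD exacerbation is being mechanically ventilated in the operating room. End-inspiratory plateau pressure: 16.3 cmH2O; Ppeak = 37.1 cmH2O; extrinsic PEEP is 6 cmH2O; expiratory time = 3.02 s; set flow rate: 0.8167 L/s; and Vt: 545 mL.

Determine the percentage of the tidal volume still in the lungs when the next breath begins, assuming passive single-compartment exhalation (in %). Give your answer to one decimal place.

R = (PIP − Pplat)/V̇ = (37.1 − 16.3) / 0.8167 = 20.8/0.8167 = 25.468 cmH2O·s/L.
C = Vt/(Pplat − PEEP) = 545.0 / (16.3 − 6) = 545.0/10.3 = 52.913 mL/cmH2O.
τ = R × C = 25.468 × 0.05291 L/cmH2O = 1.348 s.
Fraction remaining at end-expiration = e^(−Te/τ) = e^(−3.02/1.348) = 0.1064 → 10.64%.

10.6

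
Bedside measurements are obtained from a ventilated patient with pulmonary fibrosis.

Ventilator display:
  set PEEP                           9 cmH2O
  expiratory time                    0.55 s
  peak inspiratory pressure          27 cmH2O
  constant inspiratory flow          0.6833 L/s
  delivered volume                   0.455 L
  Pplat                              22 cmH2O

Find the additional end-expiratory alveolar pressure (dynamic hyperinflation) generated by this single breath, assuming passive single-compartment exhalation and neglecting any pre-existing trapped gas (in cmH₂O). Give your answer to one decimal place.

R = (PIP − Pplat)/V̇ = (27 − 22) / 0.6833 = 5.0/0.6833 = 7.317 cmH2O·s/L.
C = Vt/(Pplat − PEEP) = 455.0 / (22 − 9) = 455.0/13.0 = 35.0 mL/cmH2O.
τ = R × C = 7.317 × 0.035 L/cmH2O = 0.2561 s.
Fraction remaining = e^(−Te/τ) = e^(−0.55/0.2561) = 0.1168; trapped volume = 455.0 × 0.1168 = 53.144 mL.
Additional alveolar pressure from trapping ≈ V_trapped / C = 53.144 / 35.0 = 1.518 cmH2O.

1.5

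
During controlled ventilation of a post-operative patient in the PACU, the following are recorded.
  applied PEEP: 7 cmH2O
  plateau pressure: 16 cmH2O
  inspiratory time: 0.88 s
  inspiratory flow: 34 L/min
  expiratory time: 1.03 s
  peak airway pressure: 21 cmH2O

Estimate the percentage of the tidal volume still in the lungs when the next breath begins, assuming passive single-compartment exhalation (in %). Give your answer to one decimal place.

Flow: 34 L/min ÷ 60 = 0.5667 L/s.
Vt = flow × Ti = 0.5667 L/s × 0.88 s × 1000 mL/L = 498.7 mL.
R = (PIP − Pplat)/V̇ = (21 − 16) / 0.5667 = 5.0/0.5667 = 8.823 cmH2O·s/L.
C = Vt/(Pplat − PEEP) = 498.7 / (16 − 7) = 498.7/9.0 = 55.411 mL/cmH2O.
τ = R × C = 8.823 × 0.05541 L/cmH2O = 0.4889 s.
Fraction remaining at end-expiration = e^(−Te/τ) = e^(−1.03/0.4889) = 0.1216 → 12.16%.

12.2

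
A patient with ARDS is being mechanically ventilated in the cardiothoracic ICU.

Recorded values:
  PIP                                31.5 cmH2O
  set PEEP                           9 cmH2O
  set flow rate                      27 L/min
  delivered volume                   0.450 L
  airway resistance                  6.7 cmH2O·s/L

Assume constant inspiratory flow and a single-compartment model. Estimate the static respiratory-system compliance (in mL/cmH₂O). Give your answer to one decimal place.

Flow: 27 L/min ÷ 60 = 0.45 L/s.
Equation of motion (constant flow): PIP = Vt/C + R·V̇ + PEEP.
Vt/C = PIP − R·V̇ − PEEP = 31.5 − 6.7×0.45 − 9 = 31.5 − 3.015 − 9 = 19.485 cmH2O.
C = Vt / 19.485 = 450 / 19.485 = 23.095 mL/cmH2O.

23.1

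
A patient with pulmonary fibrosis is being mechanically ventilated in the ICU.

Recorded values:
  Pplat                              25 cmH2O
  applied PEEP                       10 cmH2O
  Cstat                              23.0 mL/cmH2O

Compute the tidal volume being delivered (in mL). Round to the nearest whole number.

Vt = Cstat × (Pplat − PEEP) = 23.0 × (25 − 10) = 23.0 × 15.0 = 345.0 mL.

345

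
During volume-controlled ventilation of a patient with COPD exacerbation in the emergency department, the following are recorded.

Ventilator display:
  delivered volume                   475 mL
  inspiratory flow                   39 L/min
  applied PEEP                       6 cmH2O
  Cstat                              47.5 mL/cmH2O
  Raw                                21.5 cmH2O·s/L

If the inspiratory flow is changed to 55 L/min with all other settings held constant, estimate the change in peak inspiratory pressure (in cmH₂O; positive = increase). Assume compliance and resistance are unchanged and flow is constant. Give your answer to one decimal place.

5.7

Flow: 39 L/min ÷ 60 = 0.65 L/s.
New flow: 55 L/min ÷ 60 = 0.9167 L/s.
PIP = Vt/C + R·V̇ + PEEP (constant-flow equation of motion).
Only the resistive term changes: ΔPIP = R × ΔV̇ = 21.5 × (0.9167 − 0.65) = 21.5 × 0.2667 = 5.734 cmH2O.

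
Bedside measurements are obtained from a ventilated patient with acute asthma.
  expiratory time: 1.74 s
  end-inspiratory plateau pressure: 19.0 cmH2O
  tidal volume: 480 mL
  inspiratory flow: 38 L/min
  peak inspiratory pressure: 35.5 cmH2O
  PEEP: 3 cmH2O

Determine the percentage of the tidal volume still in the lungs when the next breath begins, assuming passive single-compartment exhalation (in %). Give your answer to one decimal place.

10.8

Flow: 38 L/min ÷ 60 = 0.6333 L/s.
R = (PIP − Pplat)/V̇ = (35.5 − 19.0) / 0.6333 = 16.5/0.6333 = 26.054 cmH2O·s/L.
C = Vt/(Pplat − PEEP) = 480.0 / (19.0 − 3) = 480.0/16.0 = 30.0 mL/cmH2O.
τ = R × C = 26.054 × 0.03 L/cmH2O = 0.7816 s.
Fraction remaining at end-expiration = e^(−Te/τ) = e^(−1.74/0.7816) = 0.1079 → 10.79%.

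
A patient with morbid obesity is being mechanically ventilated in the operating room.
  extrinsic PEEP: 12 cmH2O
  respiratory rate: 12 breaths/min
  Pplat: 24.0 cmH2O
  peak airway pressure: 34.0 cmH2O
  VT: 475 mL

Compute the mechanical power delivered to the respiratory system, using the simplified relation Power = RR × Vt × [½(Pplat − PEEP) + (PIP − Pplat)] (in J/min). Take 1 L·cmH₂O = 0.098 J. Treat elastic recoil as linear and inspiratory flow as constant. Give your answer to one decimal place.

Per-breath work = Vt × [½(Pplat−PEEP) + (PIP−Pplat)] = 0.475 × [0.5×12.0 + 10.0] = 0.475 × 16.0 = 7.6 L·cmH2O.
Power = 12 × 7.6 = 91.2 L·cmH2O/min.
× 0.098 J/(L·cmH2O) → 8.938 J/min.

8.9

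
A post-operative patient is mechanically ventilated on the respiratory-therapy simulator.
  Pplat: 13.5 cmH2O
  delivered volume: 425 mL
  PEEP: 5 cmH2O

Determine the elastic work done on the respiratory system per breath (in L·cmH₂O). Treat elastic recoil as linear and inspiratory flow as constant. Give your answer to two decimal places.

Elastic work ≈ ½ × (Pplat − PEEP) × Vt = 0.5 × (13.5 − 5) × 0.425 L = 0.5 × 8.5 × 0.425 = 1.806 L·cmH2O.

1.81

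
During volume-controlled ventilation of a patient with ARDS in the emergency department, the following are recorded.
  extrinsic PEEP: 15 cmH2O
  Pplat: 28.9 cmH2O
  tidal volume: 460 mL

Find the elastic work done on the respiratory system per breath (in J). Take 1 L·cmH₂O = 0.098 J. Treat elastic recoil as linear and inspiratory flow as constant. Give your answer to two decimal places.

Elastic work ≈ ½ × (Pplat − PEEP) × Vt = 0.5 × (28.9 − 15) × 0.460 L = 0.5 × 13.9 × 0.460 = 3.197 L·cmH2O.
× 0.098 J/(L·cmH2O) → 0.3133 J.

0.31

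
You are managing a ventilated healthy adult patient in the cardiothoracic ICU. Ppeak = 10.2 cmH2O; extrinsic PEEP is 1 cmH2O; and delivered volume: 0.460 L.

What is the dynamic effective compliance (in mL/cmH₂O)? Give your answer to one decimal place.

50.0

Dynamic compliance = Vt / (PIP − PEEP) = 460 / (10.2 − 1) = 460 / 9.2 = 50.0 mL/cmH2O.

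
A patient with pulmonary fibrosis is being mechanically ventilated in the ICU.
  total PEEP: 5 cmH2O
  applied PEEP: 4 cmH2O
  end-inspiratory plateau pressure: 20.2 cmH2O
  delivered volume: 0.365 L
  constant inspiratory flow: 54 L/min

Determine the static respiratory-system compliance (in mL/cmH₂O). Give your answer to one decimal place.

24.0

End-expiratory occlusion gives total PEEP = 5 cmH2O (intrinsic PEEP = 5 − 4 = 1). Use total PEEP for the elastic gradient.
Cstat = Vt / (Pplat − PEEPtotal) = 365 / (20.2 − 5) = 365 / 15.2 = 24.013 mL/cmH2O.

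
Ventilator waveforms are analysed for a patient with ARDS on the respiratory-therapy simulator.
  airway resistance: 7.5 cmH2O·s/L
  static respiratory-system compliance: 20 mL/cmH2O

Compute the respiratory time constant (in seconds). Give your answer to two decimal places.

τ = R × C = 7.5 × 20 mL/cmH2O = 7.5 × 0.020 L/cmH2O = 0.15 s.

0.15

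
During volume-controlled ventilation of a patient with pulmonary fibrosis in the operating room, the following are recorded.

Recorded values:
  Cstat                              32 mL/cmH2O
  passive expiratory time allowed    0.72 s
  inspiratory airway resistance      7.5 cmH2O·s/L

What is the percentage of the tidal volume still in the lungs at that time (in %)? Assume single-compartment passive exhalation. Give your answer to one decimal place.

τ = R × C = 7.5 × 32 mL/cmH2O = 7.5 × 0.032 L/cmH2O = 0.24 s.
Passive exhalation: V(t)/V₀ = e^(−t/τ) = e^(−0.72/0.24) = 0.04979.
Fraction remaining = 0.04979 → 4.979%.

5.0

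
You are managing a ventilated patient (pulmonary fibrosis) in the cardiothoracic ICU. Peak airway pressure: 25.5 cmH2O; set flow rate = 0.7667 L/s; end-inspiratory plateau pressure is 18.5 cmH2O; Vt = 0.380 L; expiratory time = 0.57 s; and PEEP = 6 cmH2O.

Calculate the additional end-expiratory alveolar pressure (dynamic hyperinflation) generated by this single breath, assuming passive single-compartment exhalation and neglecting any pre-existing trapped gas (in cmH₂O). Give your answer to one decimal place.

R = (PIP − Pplat)/V̇ = (25.5 − 18.5) / 0.7667 = 7.0/0.7667 = 9.13 cmH2O·s/L.
C = Vt/(Pplat − PEEP) = 380.0 / (18.5 − 6) = 380.0/12.5 = 30.4 mL/cmH2O.
τ = R × C = 9.13 × 0.0304 L/cmH2O = 0.2776 s.
Fraction remaining = e^(−Te/τ) = e^(−0.57/0.2776) = 0.1283; trapped volume = 380.0 × 0.1283 = 48.754 mL.
Additional alveolar pressure from trapping ≈ V_trapped / C = 48.754 / 30.4 = 1.604 cmH2O.

1.6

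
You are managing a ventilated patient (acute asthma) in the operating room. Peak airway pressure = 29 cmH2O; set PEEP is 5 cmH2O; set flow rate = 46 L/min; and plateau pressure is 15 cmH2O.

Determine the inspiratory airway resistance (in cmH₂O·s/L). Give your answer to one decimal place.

18.3

Flow: 46 L/min ÷ 60 = 0.7667 L/s.
Raw = (PIP − Pplat) / flow = (29 − 15) / 0.7667 = 14.0 / 0.7667 = 18.26 cmH2O·s/L.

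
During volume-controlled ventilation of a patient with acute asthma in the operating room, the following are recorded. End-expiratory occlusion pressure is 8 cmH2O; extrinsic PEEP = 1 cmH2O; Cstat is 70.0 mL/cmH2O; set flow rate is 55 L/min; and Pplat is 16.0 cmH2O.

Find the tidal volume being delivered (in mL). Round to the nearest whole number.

560

End-expiratory occlusion gives total PEEP = 8 cmH2O (intrinsic PEEP = 8 − 1 = 7). Use total PEEP for the elastic gradient.
Vt = Cstat × (Pplat − PEEPtotal) = 70.0 × (16.0 − 8) = 70.0 × 8.0 = 560.0 mL.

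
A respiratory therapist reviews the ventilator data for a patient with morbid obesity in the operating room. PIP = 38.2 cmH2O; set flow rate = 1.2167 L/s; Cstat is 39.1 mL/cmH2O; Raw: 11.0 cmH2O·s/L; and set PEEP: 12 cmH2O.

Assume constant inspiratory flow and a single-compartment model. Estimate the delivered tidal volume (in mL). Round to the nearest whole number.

501

Equation of motion (constant flow): PIP = Vt/C + R·V̇ + PEEP.
Vt/C = PIP − R·V̇ − PEEP = 38.2 − 13.384 − 12 = 12.816 cmH2O.
Vt = C × 12.816 = 39.1 × 12.816 = 501.11 mL.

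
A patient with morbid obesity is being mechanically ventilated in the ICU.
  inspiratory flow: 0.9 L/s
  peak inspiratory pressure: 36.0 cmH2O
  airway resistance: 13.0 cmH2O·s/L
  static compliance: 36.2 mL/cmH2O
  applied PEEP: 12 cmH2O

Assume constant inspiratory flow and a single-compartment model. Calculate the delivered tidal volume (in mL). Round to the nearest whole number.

445

Equation of motion (constant flow): PIP = Vt/C + R·V̇ + PEEP.
Vt/C = PIP − R·V̇ − PEEP = 36.0 − 11.7 − 12 = 12.3 cmH2O.
Vt = C × 12.3 = 36.2 × 12.3 = 445.26 mL.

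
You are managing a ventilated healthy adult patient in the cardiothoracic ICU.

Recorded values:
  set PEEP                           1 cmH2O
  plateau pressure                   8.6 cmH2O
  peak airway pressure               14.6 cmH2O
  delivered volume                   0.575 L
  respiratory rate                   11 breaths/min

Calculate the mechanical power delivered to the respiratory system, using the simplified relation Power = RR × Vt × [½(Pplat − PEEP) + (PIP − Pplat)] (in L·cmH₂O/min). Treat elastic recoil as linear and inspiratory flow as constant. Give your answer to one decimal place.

Per-breath work = Vt × [½(Pplat−PEEP) + (PIP−Pplat)] = 0.575 × [0.5×7.6 + 6.0] = 0.575 × 9.8 = 5.635 L·cmH2O.
Power = 11 × 5.635 = 61.985 L·cmH2O/min.

62.0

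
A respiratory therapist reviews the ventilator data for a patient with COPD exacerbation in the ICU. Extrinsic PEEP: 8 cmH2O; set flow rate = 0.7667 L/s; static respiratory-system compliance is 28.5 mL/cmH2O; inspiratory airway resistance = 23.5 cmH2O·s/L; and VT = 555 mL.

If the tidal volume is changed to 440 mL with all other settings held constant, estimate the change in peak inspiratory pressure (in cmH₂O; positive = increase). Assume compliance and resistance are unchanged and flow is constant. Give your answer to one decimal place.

-4.0

PIP = Vt/C + R·V̇ + PEEP (constant-flow equation of motion).
Only the elastic term changes: ΔPIP = ΔVt / C = (440 − 555) / 28.5 = -4.035 cmH2O.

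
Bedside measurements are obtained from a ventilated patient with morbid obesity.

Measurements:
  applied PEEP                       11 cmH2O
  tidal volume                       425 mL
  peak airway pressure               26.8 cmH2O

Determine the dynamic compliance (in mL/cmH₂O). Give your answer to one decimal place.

26.9

Dynamic compliance = Vt / (PIP − PEEP) = 425 / (26.8 − 11) = 425 / 15.8 = 26.899 mL/cmH2O.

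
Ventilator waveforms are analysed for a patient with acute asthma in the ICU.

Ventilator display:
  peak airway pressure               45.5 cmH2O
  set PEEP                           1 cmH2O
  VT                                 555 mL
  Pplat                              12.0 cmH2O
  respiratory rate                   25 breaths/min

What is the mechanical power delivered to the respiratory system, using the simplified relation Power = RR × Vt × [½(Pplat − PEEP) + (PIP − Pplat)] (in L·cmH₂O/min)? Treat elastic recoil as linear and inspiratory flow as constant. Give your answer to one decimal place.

Per-breath work = Vt × [½(Pplat−PEEP) + (PIP−Pplat)] = 0.555 × [0.5×11.0 + 33.5] = 0.555 × 39.0 = 21.645 L·cmH2O.
Power = 25 × 21.645 = 541.13 L·cmH2O/min.

541.1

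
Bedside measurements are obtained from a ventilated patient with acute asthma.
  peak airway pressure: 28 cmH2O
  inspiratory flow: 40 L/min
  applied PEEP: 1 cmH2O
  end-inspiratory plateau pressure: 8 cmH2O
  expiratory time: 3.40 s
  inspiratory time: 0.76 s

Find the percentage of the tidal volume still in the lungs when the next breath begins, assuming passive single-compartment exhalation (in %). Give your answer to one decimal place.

Flow: 40 L/min ÷ 60 = 0.6667 L/s.
Vt = flow × Ti = 0.6667 L/s × 0.76 s × 1000 mL/L = 506.69 mL.
R = (PIP − Pplat)/V̇ = (28 − 8) / 0.6667 = 20.0/0.6667 = 29.999 cmH2O·s/L.
C = Vt/(Pplat − PEEP) = 506.69 / (8 − 1) = 506.69/7.0 = 72.384 mL/cmH2O.
τ = R × C = 29.999 × 0.07238 L/cmH2O = 2.171 s.
Fraction remaining at end-expiration = e^(−Te/τ) = e^(−3.40/2.171) = 0.2089 → 20.89%.

20.9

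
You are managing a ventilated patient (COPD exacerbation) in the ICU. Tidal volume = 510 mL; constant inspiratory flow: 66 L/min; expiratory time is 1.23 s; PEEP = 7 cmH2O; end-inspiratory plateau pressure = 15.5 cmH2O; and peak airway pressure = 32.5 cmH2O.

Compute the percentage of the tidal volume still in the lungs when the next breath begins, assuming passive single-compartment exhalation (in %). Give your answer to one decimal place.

Flow: 66 L/min ÷ 60 = 1.1 L/s.
R = (PIP − Pplat)/V̇ = (32.5 − 15.5) / 1.1 = 17.0/1.1 = 15.455 cmH2O·s/L.
C = Vt/(Pplat − PEEP) = 510.0 / (15.5 − 7) = 510.0/8.5 = 60.0 mL/cmH2O.
τ = R × C = 15.455 × 0.06 L/cmH2O = 0.9273 s.
Fraction remaining at end-expiration = e^(−Te/τ) = e^(−1.23/0.9273) = 0.2654 → 26.54%.

26.5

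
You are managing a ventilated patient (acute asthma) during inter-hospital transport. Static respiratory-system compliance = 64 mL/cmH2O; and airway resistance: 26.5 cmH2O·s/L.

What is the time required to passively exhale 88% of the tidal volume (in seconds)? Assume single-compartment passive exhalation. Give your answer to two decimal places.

3.60

τ = R × C = 26.5 × 64 mL/cmH2O = 26.5 × 0.064 L/cmH2O = 1.696 s.
Exhaled fraction f = 1 − e^(−t/τ) → t = −τ·ln(1 − f) = −1.696·ln(0.12) = 3.596 s.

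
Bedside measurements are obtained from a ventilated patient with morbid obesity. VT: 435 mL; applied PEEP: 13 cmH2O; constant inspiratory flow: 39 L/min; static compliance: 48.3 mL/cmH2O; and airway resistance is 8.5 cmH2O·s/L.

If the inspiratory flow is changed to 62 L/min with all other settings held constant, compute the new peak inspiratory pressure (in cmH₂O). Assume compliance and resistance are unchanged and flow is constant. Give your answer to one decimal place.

Flow: 39 L/min ÷ 60 = 0.65 L/s.
New flow: 62 L/min ÷ 60 = 1.0333 L/s.
PIP = Vt/C + R·V̇ + PEEP (constant-flow equation of motion).
Only the resistive term changes: ΔPIP = R × ΔV̇ = 8.5 × (1.0333 − 0.65) = 8.5 × 0.3833 = 3.258 cmH2O.
Original PIP = 435/48.3 + 8.5×0.65 + 13 = 27.531 cmH2O; new PIP = 27.531 + (3.258) = 30.789 cmH2O.

30.8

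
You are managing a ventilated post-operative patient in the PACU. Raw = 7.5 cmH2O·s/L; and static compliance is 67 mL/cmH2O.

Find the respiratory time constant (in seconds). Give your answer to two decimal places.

0.50

τ = R × C = 7.5 × 67 mL/cmH2O = 7.5 × 0.067 L/cmH2O = 0.5025 s.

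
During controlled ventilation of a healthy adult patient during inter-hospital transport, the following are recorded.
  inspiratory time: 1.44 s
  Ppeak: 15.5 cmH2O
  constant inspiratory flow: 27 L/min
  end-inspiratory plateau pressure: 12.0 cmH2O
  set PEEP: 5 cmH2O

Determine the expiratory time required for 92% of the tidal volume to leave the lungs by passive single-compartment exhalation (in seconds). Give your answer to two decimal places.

1.82

Flow: 27 L/min ÷ 60 = 0.45 L/s.
Vt = flow × Ti = 0.45 L/s × 1.44 s × 1000 mL/L = 648.0 mL.
R = (PIP − Pplat)/V̇ = (15.5 − 12.0) / 0.45 = 3.5/0.45 = 7.778 cmH2O·s/L.
C = Vt/(Pplat − PEEP) = 648.0 / (12.0 − 5) = 648.0/7.0 = 92.571 mL/cmH2O.
τ = R × C = 7.778 × 0.09257 L/cmH2O = 0.72 s.
t = −τ·ln(1 − 0.92) = −0.72·ln(0.08) = 1.819 s.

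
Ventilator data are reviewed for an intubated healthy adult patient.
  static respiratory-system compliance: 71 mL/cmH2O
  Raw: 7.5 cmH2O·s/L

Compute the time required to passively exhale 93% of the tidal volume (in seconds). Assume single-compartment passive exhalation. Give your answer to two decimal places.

1.42

τ = R × C = 7.5 × 71 mL/cmH2O = 7.5 × 0.071 L/cmH2O = 0.5325 s.
Exhaled fraction f = 1 − e^(−t/τ) → t = −τ·ln(1 − f) = −0.5325·ln(0.07) = 1.416 s.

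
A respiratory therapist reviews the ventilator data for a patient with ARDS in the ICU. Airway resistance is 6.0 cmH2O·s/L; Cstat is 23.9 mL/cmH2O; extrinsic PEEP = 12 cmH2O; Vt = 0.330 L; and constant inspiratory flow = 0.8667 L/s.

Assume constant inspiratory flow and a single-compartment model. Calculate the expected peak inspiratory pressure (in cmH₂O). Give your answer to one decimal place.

31.0

Equation of motion (constant flow): PIP = Vt/C + R·V̇ + PEEP.
PIP = 330/23.9 + 6.0×0.8667 + 12 = 13.808 + 5.2 + 12 = 31.008 cmH2O.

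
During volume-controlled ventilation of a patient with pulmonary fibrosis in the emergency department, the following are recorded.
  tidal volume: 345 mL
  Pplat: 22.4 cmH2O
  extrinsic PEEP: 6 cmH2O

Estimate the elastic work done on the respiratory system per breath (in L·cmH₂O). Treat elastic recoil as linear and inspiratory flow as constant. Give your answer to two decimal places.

Elastic work ≈ ½ × (Pplat − PEEP) × Vt = 0.5 × (22.4 − 6) × 0.345 L = 0.5 × 16.4 × 0.345 = 2.829 L·cmH2O.

2.83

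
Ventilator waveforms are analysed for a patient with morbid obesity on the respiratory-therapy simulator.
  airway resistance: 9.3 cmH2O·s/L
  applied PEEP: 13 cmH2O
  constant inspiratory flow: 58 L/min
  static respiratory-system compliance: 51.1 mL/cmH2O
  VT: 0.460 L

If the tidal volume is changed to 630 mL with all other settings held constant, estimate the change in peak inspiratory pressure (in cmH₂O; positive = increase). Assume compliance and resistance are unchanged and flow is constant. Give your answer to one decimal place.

3.3

PIP = Vt/C + R·V̇ + PEEP (constant-flow equation of motion).
Only the elastic term changes: ΔPIP = ΔVt / C = (630 − 460) / 51.1 = 3.327 cmH2O.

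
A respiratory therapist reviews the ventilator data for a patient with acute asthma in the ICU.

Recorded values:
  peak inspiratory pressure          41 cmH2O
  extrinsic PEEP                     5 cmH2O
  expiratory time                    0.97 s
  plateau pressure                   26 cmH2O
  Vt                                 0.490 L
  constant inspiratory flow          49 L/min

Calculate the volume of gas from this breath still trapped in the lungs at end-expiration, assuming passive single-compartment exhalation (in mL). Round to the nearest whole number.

51

Flow: 49 L/min ÷ 60 = 0.8167 L/s.
R = (PIP − Pplat)/V̇ = (41 − 26) / 0.8167 = 15.0/0.8167 = 18.367 cmH2O·s/L.
C = Vt/(Pplat − PEEP) = 490.0 / (26 − 5) = 490.0/21.0 = 23.333 mL/cmH2O.
τ = R × C = 18.367 × 0.02333 L/cmH2O = 0.4285 s.
Fraction remaining = e^(−Te/τ) = e^(−0.97/0.4285) = 0.104.
Trapped volume = 490.0 × 0.104 = 50.96 mL.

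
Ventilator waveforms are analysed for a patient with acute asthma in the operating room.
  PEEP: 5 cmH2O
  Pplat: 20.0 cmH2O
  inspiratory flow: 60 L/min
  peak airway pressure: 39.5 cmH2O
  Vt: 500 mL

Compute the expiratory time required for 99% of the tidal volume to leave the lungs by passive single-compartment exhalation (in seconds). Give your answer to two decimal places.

2.99

Flow: 60 L/min ÷ 60 = 1 L/s.
R = (PIP − Pplat)/V̇ = (39.5 − 20.0) / 1 = 19.5/1 = 19.5 cmH2O·s/L.
C = Vt/(Pplat − PEEP) = 500.0 / (20.0 − 5) = 500.0/15.0 = 33.333 mL/cmH2O.
τ = R × C = 19.5 × 0.03333 L/cmH2O = 0.6499 s.
t = −τ·ln(1 − 0.99) = −0.6499·ln(0.01) = 2.993 s.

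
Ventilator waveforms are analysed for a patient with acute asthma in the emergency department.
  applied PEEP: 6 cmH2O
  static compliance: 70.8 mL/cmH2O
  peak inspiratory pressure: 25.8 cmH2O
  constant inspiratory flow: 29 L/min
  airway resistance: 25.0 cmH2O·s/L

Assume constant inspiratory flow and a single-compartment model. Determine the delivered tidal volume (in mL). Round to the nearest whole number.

Flow: 29 L/min ÷ 60 = 0.4833 L/s.
Equation of motion (constant flow): PIP = Vt/C + R·V̇ + PEEP.
Vt/C = PIP − R·V̇ − PEEP = 25.8 − 12.083 − 6 = 7.717 cmH2O.
Vt = C × 7.717 = 70.8 × 7.717 = 546.36 mL.

546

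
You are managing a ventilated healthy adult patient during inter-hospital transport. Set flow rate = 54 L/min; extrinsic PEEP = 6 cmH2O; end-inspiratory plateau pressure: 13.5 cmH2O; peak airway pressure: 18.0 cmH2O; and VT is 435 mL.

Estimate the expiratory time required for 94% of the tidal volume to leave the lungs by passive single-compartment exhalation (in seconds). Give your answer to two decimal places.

0.82

Flow: 54 L/min ÷ 60 = 0.9 L/s.
R = (PIP − Pplat)/V̇ = (18.0 − 13.5) / 0.9 = 4.5/0.9 = 5.0 cmH2O·s/L.
C = Vt/(Pplat − PEEP) = 435.0 / (13.5 − 6) = 435.0/7.5 = 58.0 mL/cmH2O.
τ = R × C = 5.0 × 0.058 L/cmH2O = 0.29 s.
t = −τ·ln(1 − 0.94) = −0.29·ln(0.06) = 0.8159 s.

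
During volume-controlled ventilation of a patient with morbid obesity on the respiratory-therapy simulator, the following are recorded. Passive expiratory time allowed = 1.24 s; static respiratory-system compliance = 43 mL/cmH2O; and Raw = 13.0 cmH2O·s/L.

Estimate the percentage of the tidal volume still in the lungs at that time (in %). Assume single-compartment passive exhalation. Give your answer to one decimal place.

10.9

τ = R × C = 13.0 × 43 mL/cmH2O = 13.0 × 0.043 L/cmH2O = 0.559 s.
Passive exhalation: V(t)/V₀ = e^(−t/τ) = e^(−1.24/0.559) = 0.1088.
Fraction remaining = 0.1088 → 10.88%.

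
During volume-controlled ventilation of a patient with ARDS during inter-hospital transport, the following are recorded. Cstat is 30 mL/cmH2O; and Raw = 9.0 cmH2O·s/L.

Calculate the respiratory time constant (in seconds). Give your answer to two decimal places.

0.27

τ = R × C = 9.0 × 30 mL/cmH2O = 9.0 × 0.030 L/cmH2O = 0.27 s.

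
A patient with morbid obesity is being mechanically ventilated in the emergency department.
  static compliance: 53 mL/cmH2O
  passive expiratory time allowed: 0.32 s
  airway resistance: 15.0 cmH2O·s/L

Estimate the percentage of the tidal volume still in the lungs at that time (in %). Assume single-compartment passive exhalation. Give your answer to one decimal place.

66.9

τ = R × C = 15.0 × 53 mL/cmH2O = 15.0 × 0.053 L/cmH2O = 0.795 s.
Passive exhalation: V(t)/V₀ = e^(−t/τ) = e^(−0.32/0.795) = 0.6686.
Fraction remaining = 0.6686 → 66.86%.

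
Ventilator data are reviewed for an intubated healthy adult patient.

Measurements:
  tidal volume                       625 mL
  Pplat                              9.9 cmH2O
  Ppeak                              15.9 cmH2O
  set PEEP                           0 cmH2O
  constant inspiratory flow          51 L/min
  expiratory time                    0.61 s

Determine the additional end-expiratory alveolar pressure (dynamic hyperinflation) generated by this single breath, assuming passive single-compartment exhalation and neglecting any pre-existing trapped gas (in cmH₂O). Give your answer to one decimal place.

Flow: 51 L/min ÷ 60 = 0.85 L/s.
R = (PIP − Pplat)/V̇ = (15.9 − 9.9) / 0.85 = 6.0/0.85 = 7.059 cmH2O·s/L.
C = Vt/(Pplat − PEEP) = 625.0 / (9.9 − 0) = 625.0/9.9 = 63.131 mL/cmH2O.
τ = R × C = 7.059 × 0.06313 L/cmH2O = 0.4456 s.
Fraction remaining = e^(−Te/τ) = e^(−0.61/0.4456) = 0.2544; trapped volume = 625.0 × 0.2544 = 159.0 mL.
Additional alveolar pressure from trapping ≈ V_trapped / C = 159.0 / 63.131 = 2.519 cmH2O.

2.5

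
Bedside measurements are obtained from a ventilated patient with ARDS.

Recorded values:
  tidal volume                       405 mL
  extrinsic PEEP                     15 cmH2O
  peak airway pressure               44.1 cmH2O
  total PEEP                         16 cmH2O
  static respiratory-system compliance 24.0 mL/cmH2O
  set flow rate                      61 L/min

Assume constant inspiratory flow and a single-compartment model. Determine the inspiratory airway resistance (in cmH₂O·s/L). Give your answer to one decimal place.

Flow: 61 L/min ÷ 60 = 1.0167 L/s.
Total PEEP = 16 cmH2O (set 15 + intrinsic 1); this is the baseline alveolar pressure.
Equation of motion (constant flow): PIP = Vt/C + R·V̇ + PEEP.
R·V̇ = PIP − Vt/C − PEEP = 44.1 − 405/24.0 − 16 = 44.1 − 16.875 − 16 = 11.225 cmH2O.
R = 11.225 / 1.0167 = 11.041 cmH2O·s/L.

11.0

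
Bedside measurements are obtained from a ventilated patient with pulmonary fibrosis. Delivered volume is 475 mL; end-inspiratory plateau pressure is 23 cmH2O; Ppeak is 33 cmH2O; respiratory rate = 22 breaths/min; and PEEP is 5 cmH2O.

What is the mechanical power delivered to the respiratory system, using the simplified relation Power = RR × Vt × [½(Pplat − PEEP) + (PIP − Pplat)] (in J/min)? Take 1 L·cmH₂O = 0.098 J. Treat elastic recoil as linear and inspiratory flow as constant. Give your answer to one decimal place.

Per-breath work = Vt × [½(Pplat−PEEP) + (PIP−Pplat)] = 0.475 × [0.5×18.0 + 10.0] = 0.475 × 19.0 = 9.025 L·cmH2O.
Power = 22 × 9.025 = 198.55 L·cmH2O/min.
× 0.098 J/(L·cmH2O) → 19.458 J/min.

19.5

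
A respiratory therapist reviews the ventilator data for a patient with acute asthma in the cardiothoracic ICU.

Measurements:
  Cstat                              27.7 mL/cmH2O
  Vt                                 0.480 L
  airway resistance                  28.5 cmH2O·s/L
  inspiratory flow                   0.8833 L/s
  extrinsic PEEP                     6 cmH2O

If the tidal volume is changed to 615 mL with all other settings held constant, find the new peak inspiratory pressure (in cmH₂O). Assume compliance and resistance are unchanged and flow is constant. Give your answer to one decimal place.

PIP = Vt/C + R·V̇ + PEEP (constant-flow equation of motion).
Only the elastic term changes: ΔPIP = ΔVt / C = (615 − 480) / 27.7 = 4.874 cmH2O.
Original PIP = 480/27.7 + 28.5×0.8833 + 6 = 48.503 cmH2O; new PIP = 48.503 + (4.874) = 53.377 cmH2O.

53.4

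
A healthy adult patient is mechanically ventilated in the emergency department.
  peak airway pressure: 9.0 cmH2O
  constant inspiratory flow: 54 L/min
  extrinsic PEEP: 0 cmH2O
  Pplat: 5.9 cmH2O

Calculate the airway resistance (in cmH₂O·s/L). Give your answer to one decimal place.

3.4

Flow: 54 L/min ÷ 60 = 0.9 L/s.
Raw = (PIP − Pplat) / flow = (9.0 − 5.9) / 0.9 = 3.1 / 0.9 = 3.444 cmH2O·s/L.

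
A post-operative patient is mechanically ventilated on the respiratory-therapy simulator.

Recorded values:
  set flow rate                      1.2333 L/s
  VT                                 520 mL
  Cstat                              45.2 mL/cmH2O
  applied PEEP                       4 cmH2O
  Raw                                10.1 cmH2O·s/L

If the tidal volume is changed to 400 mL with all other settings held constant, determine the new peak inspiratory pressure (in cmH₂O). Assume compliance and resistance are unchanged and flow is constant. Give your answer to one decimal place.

25.3

PIP = Vt/C + R·V̇ + PEEP (constant-flow equation of motion).
Only the elastic term changes: ΔPIP = ΔVt / C = (400 − 520) / 45.2 = -2.655 cmH2O.
Original PIP = 520/45.2 + 10.1×1.2333 + 4 = 27.961 cmH2O; new PIP = 27.961 + (-2.655) = 25.306 cmH2O.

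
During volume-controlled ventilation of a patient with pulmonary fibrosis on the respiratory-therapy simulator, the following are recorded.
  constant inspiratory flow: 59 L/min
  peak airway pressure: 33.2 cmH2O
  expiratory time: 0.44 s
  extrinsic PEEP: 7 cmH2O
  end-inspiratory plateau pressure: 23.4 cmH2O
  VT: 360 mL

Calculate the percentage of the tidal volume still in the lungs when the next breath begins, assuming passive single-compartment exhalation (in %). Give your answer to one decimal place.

13.4

Flow: 59 L/min ÷ 60 = 0.9833 L/s.
R = (PIP − Pplat)/V̇ = (33.2 − 23.4) / 0.9833 = 9.8/0.9833 = 9.966 cmH2O·s/L.
C = Vt/(Pplat − PEEP) = 360.0 / (23.4 − 7) = 360.0/16.4 = 21.951 mL/cmH2O.
τ = R × C = 9.966 × 0.02195 L/cmH2O = 0.2188 s.
Fraction remaining at end-expiration = e^(−Te/τ) = e^(−0.44/0.2188) = 0.1339 → 13.39%.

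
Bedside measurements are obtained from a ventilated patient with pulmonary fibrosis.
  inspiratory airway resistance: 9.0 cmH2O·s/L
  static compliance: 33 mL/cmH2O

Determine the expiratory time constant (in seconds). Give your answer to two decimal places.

0.30

τ = R × C = 9.0 × 33 mL/cmH2O = 9.0 × 0.033 L/cmH2O = 0.297 s.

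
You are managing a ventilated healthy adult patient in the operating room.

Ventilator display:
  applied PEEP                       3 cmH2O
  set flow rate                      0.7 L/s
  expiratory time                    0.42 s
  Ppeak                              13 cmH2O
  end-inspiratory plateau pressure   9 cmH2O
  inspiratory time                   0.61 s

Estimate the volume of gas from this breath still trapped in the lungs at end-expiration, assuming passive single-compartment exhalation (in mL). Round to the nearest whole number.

152

Vt = flow × Ti = 0.7 L/s × 0.61 s × 1000 mL/L = 427.0 mL.
R = (PIP − Pplat)/V̇ = (13 − 9) / 0.7 = 4.0/0.7 = 5.714 cmH2O·s/L.
C = Vt/(Pplat − PEEP) = 427.0 / (9 − 3) = 427.0/6.0 = 71.167 mL/cmH2O.
τ = R × C = 5.714 × 0.07117 L/cmH2O = 0.4067 s.
Fraction remaining = e^(−Te/τ) = e^(−0.42/0.4067) = 0.356.
Trapped volume = 427.0 × 0.356 = 152.01 mL.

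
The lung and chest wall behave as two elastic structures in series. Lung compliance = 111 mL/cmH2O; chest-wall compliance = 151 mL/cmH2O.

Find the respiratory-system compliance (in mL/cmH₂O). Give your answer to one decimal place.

Lung and chest wall are elastances in series: 1/Crs = 1/CL + 1/Ccw.
1/Crs = 1/111 + 1/151 = 0.01563.
Crs = 63.98 mL/cmH2O.

64.0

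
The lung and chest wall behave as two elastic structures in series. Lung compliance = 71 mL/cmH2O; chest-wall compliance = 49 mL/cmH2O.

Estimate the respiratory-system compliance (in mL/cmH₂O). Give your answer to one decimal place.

29.0

Lung and chest wall are elastances in series: 1/Crs = 1/CL + 1/Ccw.
1/Crs = 1/71 + 1/49 = 0.03449.
Crs = 28.994 mL/cmH2O.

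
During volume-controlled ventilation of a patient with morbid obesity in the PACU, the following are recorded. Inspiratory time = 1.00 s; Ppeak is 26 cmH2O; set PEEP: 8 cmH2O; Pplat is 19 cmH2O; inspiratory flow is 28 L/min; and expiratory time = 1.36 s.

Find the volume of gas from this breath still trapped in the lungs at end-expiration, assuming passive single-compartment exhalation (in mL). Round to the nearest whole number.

55

Flow: 28 L/min ÷ 60 = 0.4667 L/s.
Vt = flow × Ti = 0.4667 L/s × 1.00 s × 1000 mL/L = 466.7 mL.
R = (PIP − Pplat)/V̇ = (26 − 19) / 0.4667 = 7.0/0.4667 = 14.999 cmH2O·s/L.
C = Vt/(Pplat − PEEP) = 466.7 / (19 − 8) = 466.7/11.0 = 42.427 mL/cmH2O.
τ = R × C = 14.999 × 0.04243 L/cmH2O = 0.6364 s.
Fraction remaining = e^(−Te/τ) = e^(−1.36/0.6364) = 0.118.
Trapped volume = 466.7 × 0.118 = 55.071 mL.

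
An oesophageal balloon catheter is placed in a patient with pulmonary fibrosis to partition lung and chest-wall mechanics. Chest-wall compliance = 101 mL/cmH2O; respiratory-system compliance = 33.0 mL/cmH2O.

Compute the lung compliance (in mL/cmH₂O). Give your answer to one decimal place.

1/CL = 1/Crs − 1/Ccw.
1/CL = 1/33.0 − 1/101 = 0.0204.
CL = 49.02 mL/cmH2O.

49.0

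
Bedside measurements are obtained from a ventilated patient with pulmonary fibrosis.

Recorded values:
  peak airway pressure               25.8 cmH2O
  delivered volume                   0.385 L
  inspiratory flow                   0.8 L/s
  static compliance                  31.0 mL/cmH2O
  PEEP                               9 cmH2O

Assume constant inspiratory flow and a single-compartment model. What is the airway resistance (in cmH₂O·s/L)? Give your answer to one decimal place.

5.5

Equation of motion (constant flow): PIP = Vt/C + R·V̇ + PEEP.
R·V̇ = PIP − Vt/C − PEEP = 25.8 − 385/31.0 − 9 = 25.8 − 12.419 − 9 = 4.381 cmH2O.
R = 4.381 / 0.8 = 5.476 cmH2O·s/L.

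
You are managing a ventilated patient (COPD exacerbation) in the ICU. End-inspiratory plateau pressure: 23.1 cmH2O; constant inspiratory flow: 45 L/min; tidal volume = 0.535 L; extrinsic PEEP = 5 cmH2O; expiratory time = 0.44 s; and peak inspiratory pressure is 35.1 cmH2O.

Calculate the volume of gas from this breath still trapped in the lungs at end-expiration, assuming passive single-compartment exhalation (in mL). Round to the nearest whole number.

211

Flow: 45 L/min ÷ 60 = 0.75 L/s.
R = (PIP − Pplat)/V̇ = (35.1 − 23.1) / 0.75 = 12.0/0.75 = 16.0 cmH2O·s/L.
C = Vt/(Pplat − PEEP) = 535.0 / (23.1 − 5) = 535.0/18.1 = 29.558 mL/cmH2O.
τ = R × C = 16.0 × 0.02956 L/cmH2O = 0.473 s.
Fraction remaining = e^(−Te/τ) = e^(−0.44/0.473) = 0.3945.
Trapped volume = 535.0 × 0.3945 = 211.06 mL.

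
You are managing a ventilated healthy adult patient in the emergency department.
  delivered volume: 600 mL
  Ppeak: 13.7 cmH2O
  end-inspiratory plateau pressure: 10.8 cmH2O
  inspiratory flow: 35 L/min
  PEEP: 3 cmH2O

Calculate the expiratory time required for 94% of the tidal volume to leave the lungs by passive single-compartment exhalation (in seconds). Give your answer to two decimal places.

1.08

Flow: 35 L/min ÷ 60 = 0.5833 L/s.
R = (PIP − Pplat)/V̇ = (13.7 − 10.8) / 0.5833 = 2.9/0.5833 = 4.972 cmH2O·s/L.
C = Vt/(Pplat − PEEP) = 600.0 / (10.8 − 3) = 600.0/7.8 = 76.923 mL/cmH2O.
τ = R × C = 4.972 × 0.07692 L/cmH2O = 0.3824 s.
t = −τ·ln(1 − 0.94) = −0.3824·ln(0.06) = 1.076 s.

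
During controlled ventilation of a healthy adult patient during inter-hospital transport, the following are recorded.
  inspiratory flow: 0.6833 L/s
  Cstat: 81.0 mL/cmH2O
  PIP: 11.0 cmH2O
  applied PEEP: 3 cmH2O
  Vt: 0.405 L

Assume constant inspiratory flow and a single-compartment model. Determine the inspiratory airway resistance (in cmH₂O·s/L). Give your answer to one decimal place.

Equation of motion (constant flow): PIP = Vt/C + R·V̇ + PEEP.
R·V̇ = PIP − Vt/C − PEEP = 11.0 − 405/81.0 − 3 = 11.0 − 5.0 − 3 = 3.0 cmH2O.
R = 3.0 / 0.6833 = 4.39 cmH2O·s/L.

4.4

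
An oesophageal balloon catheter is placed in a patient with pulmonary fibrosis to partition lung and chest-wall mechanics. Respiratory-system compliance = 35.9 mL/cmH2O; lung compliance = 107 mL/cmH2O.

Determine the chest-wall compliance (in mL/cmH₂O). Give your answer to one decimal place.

54.0

1/Ccw = 1/Crs − 1/CL.
1/Ccw = 1/35.9 − 1/107 = 0.01851.
Ccw = 54.025 mL/cmH2O.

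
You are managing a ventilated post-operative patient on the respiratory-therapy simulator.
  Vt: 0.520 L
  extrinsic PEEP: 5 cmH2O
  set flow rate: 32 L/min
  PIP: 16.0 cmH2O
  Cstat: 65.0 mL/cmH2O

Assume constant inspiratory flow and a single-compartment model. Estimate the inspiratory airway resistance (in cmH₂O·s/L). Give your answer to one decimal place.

Flow: 32 L/min ÷ 60 = 0.5333 L/s.
Equation of motion (constant flow): PIP = Vt/C + R·V̇ + PEEP.
R·V̇ = PIP − Vt/C − PEEP = 16.0 − 520/65.0 − 5 = 16.0 − 8.0 − 5 = 3.0 cmH2O.
R = 3.0 / 0.5333 = 5.625 cmH2O·s/L.

5.6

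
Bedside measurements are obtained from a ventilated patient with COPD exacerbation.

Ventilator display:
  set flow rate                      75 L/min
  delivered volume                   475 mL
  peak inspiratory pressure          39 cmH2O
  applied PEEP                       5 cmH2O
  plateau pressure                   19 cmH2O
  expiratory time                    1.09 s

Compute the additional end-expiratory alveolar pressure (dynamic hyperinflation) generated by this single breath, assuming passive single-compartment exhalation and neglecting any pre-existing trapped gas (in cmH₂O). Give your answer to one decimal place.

1.9

Flow: 75 L/min ÷ 60 = 1.25 L/s.
R = (PIP − Pplat)/V̇ = (39 − 19) / 1.25 = 20.0/1.25 = 16.0 cmH2O·s/L.
C = Vt/(Pplat − PEEP) = 475.0 / (19 − 5) = 475.0/14.0 = 33.929 mL/cmH2O.
τ = R × C = 16.0 × 0.03393 L/cmH2O = 0.5429 s.
Fraction remaining = e^(−Te/τ) = e^(−1.09/0.5429) = 0.1343; trapped volume = 475.0 × 0.1343 = 63.793 mL.
Additional alveolar pressure from trapping ≈ V_trapped / C = 63.793 / 33.929 = 1.88 cmH2O.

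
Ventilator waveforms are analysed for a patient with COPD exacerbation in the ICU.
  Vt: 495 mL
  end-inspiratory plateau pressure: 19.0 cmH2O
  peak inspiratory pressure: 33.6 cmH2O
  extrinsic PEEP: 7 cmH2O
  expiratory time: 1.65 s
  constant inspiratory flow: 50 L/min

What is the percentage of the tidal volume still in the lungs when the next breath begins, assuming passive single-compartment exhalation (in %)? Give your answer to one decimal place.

Flow: 50 L/min ÷ 60 = 0.8333 L/s.
R = (PIP − Pplat)/V̇ = (33.6 − 19.0) / 0.8333 = 14.6/0.8333 = 17.521 cmH2O·s/L.
C = Vt/(Pplat − PEEP) = 495.0 / (19.0 − 7) = 495.0/12.0 = 41.25 mL/cmH2O.
τ = R × C = 17.521 × 0.04125 L/cmH2O = 0.7227 s.
Fraction remaining at end-expiration = e^(−Te/τ) = e^(−1.65/0.7227) = 0.102 → 10.2%.

10.2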